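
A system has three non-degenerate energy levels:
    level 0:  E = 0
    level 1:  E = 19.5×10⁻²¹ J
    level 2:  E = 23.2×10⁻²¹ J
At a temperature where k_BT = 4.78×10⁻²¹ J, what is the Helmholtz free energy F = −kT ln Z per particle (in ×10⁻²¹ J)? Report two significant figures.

-0.12 ×10⁻²¹ J

Eᵢ/kT = 0, 4.079, 4.854.
Z = Σ e^(−Eᵢ/kT) = e^(−0) + e^(−4.079) + e^(−4.854) = 1.000 + 0.01692 + 0.007797 = 1.025.
F = −kT ln Z = −4.78 × ln(1.025) = −4.78 × 0.02469 = -0.12 ×10⁻²¹ J.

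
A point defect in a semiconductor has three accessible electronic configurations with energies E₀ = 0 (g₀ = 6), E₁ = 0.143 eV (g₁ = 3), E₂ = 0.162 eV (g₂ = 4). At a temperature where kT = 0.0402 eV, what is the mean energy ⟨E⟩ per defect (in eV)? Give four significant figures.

Eᵢ/kT = 0, 3.55721, 4.02985.
Z = Σ gᵢe^(−Eᵢ/kT) = 6·e^(−0) + 3·e^(−3.55721) + 4·e^(−4.02985) = 6.00000 + 0.0855548 + 0.0711080 = 6.15666.
⟨E⟩ = Σ Eᵢ gᵢe^(−Eᵢ/kT) / Z = (0·6.00000 + 0.143·0.0855548 + 0.162·0.0711080) / 6.15666 = 0.003858 eV.

0.003858 eV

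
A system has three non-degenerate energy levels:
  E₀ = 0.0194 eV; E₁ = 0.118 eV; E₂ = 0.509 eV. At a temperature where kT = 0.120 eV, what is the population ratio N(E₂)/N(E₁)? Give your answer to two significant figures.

0.038

n₂/n₁ = exp[−(E₂−E₁)/kT] = exp(−(0.391 eV)/(0.120 eV)) = exp(-3.258) = 0.038.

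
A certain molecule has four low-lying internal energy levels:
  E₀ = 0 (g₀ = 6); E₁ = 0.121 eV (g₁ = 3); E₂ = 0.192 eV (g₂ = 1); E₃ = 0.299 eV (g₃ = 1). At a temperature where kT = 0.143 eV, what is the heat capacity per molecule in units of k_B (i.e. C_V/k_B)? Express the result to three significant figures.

Eᵢ/kT = 0, 0.84615, 1.3427, 2.0909.
Z = Σ gᵢe^(−Eᵢ/kT) = 6·e^(−0) + 3·e^(−0.84615) + 1·e^(−1.3427) + 1·e^(−2.0909) = 6.0000 + 1.2872 + 0.26114 + 0.12358 = 7.6719.
⟨E⟩ = 0.031653 eV, ⟨E²⟩ = 0.0051514 eV².
C_V/k_B = (⟨E²⟩ − ⟨E⟩²)/(kT)² = (0.0051514 − 0.0010019)/0.020449 = 0.203.

0.203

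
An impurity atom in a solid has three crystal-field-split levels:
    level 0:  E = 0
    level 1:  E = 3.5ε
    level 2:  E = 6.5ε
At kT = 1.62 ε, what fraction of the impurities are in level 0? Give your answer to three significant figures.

Eᵢ/kT = 0, 2.1605, 4.0123.
Z = Σ e^(−Eᵢ/kT) = e^(−0) + e^(−2.1605) + e^(−4.0123) = 1.0000 + 0.11527 + 0.018092 = 1.1334.
P₀ = e^(−E₀/kT) / Z = 1.0000/1.1334 = 0.882.

0.882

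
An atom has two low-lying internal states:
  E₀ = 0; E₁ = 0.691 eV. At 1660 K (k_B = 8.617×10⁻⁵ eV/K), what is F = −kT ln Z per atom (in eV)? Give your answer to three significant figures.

-0.00114 eV

k_BT = 8.617×10⁻⁵ × 1660 K = 0.14304 eV.
Eᵢ/kT = 0, 4.8308.
Z = Σ e^(−Eᵢ/kT) = e^(−0) + e^(−4.8308) = 1.0000 + 0.0079801 = 1.0080.
F = −kT ln Z = −0.14304 × ln(1.0080) = −0.14304 × 0.0079682 = -0.00114 eV.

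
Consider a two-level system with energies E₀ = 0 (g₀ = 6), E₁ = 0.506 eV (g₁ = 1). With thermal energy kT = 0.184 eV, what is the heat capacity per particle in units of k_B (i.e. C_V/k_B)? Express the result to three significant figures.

0.0789

Eᵢ/kT = 0, 2.7500.
Z = Σ gᵢe^(−Eᵢ/kT) = 6·e^(−0) + 1·e^(−2.7500) = 6.0000 + 0.063928 = 6.0639.
⟨E⟩ = 0.0053344 eV, ⟨E²⟩ = 0.0026992 eV².
C_V/k_B = (⟨E²⟩ − ⟨E⟩²)/(kT)² = (0.0026992 − 0.000028456)/0.033856 = 0.0789.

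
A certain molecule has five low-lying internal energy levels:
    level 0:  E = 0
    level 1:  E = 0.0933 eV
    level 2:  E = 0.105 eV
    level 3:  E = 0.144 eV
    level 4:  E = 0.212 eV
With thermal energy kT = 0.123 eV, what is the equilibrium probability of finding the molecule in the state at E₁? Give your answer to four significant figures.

0.1966

Eᵢ/kT = 0, 0.758537, 0.853659, 1.17073, 1.72358.
Z = Σ e^(−Eᵢ/kT) = e^(−0) + e^(−0.758537) + e^(−0.853659) + e^(−1.17073) + e^(−1.72358) = 1.00000 + 0.468351 + 0.425854 + 0.310140 + 0.178426 = 2.38277.
P₁ = e^(−E₁/kT) / Z = 0.468351/2.38277 = 0.1966.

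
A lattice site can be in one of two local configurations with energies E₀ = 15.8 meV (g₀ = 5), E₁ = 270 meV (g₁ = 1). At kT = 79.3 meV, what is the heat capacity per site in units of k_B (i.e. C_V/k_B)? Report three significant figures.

Eᵢ/kT = 0.19924, 3.4048.
Z = Σ gᵢe^(−Eᵢ/kT) = 5·e^(−0.19924) + 1·e^(−3.4048) = 4.0968 + 0.033213 = 4.1300.
⟨E⟩ = 17.844 meV, ⟨E²⟩ = 833.89 meV².
C_V/k_B = (⟨E²⟩ − ⟨E⟩²)/(kT)² = (833.89 − 318.41)/6288.5 = 0.0820.

0.0820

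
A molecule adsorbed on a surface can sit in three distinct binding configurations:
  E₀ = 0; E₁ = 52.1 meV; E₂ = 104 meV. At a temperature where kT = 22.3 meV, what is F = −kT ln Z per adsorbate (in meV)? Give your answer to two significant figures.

Eᵢ/kT = 0, 2.336, 4.664.
Z = Σ e^(−Eᵢ/kT) = e^(−0) + e^(−2.336) + e^(−4.664) = 1.000 + 0.09671 + 0.009429 = 1.106.
F = −kT ln Z = −22.3 × ln(1.106) = −22.3 × 0.1007 = -2.2 meV.

-2.2 meV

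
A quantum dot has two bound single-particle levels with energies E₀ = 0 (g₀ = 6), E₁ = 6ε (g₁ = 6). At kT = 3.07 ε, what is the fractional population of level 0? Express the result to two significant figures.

Eᵢ/kT = 0, 1.954.
Z = Σ gᵢe^(−Eᵢ/kT) = 6·e^(−0) + 6·e^(−1.954) = 6.000 + 0.8502 = 6.850.
P₀ = g₀ e^(−E₀/kT) / Z = 6.000/6.850 = 0.88.

0.88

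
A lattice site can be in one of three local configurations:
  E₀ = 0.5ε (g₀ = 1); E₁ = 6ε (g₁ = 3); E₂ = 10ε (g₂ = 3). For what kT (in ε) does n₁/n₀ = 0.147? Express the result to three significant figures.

n₁/n₀ = (g₁/g₀) exp[−(E₁−E₀)/kT] = 0.147.
⇒ (E₁−E₀)/kT = ln((3/1)/0.147) = ln(20.408) = 3.0159.
kT = 5.5ε / 3.0159 = 1.82 ε.

1.82 ε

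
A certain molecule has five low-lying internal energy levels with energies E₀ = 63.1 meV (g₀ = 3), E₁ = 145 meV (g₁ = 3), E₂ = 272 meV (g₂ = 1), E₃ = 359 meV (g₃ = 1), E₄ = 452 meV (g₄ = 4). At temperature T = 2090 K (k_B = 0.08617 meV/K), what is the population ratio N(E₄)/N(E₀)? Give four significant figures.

0.1539

k_BT = 0.08617 × 2090 K = 180.095 meV.
n₄/n₀ = (g₄/g₀) exp[−(E₄−E₀)/kT] = (4/3) × exp(−(388.9 meV)/(180.095 meV)) = (4/3) × exp(-2.15942) = 0.1539.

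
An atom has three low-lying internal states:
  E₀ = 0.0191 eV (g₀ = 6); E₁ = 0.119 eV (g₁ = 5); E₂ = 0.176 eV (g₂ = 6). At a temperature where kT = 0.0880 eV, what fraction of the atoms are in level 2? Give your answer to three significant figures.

Eᵢ/kT = 0.21705, 1.3523, 2.0000.
Z = Σ gᵢe^(−Eᵢ/kT) = 6·e^(−0.21705) + 5·e^(−1.3523) + 6·e^(−2.0000) = 4.8293 + 1.2932 + 0.81201 = 6.9345.
P₂ = g₂ e^(−E₂/kT) / Z = 0.81201/6.9345 = 0.117.

0.117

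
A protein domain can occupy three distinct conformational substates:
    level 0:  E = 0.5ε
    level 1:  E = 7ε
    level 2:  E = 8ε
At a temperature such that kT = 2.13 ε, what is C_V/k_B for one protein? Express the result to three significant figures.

0.696

Eᵢ/kT = 0.23474, 3.2864, 3.7559.
Z = Σ e^(−Eᵢ/kT) = e^(−0.23474) + e^(−3.2864) + e^(−3.7559) = 0.79078 + 0.037388 + 0.023379 = 0.85155.
⟨E⟩ = 0.99130 ε, ⟨E²⟩ = 4.1406 ε².
C_V/k_B = (⟨E²⟩ − ⟨E⟩²)/(kT)² = (4.1406 − 0.98268)/4.5369 = 0.696.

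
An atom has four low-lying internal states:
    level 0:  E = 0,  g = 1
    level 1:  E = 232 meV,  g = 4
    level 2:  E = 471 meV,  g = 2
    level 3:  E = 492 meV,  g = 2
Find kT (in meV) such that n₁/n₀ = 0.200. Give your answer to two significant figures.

n₁/n₀ = (g₁/g₀) exp[−(E₁−E₀)/kT] = 0.200.
⇒ (E₁−E₀)/kT = ln((4/1)/0.200) = ln(20.00) = 2.996.
kT = 232 meV / 2.996 = 77 meV.

77 meV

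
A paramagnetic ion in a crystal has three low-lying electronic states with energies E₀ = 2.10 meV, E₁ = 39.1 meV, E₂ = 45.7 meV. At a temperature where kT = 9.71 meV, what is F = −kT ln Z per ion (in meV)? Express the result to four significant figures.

1.781 meV

Eᵢ/kT = 0.216272, 4.02678, 4.70649.
Z = Σ e^(−Eᵢ/kT) = e^(−0.216272) + e^(−4.02678) + e^(−4.70649) = 0.805516 + 0.0178317 + 0.00903644 = 0.832384.
F = −kT ln Z = −9.71 × ln(0.832384) = −9.71 × -0.183461 = 1.781 meV.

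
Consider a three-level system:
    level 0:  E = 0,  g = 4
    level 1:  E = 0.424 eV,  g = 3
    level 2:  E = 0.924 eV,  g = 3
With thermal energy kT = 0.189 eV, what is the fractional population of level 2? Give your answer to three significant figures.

0.00520

Eᵢ/kT = 0, 2.2434, 4.8889.
Z = Σ gᵢe^(−Eᵢ/kT) = 4·e^(−0) + 3·e^(−2.2434) + 3·e^(−4.8889) = 4.0000 + 0.31829 + 0.022589 = 4.3409.
P₂ = g₂ e^(−E₂/kT) / Z = 0.022589/4.3409 = 0.00520.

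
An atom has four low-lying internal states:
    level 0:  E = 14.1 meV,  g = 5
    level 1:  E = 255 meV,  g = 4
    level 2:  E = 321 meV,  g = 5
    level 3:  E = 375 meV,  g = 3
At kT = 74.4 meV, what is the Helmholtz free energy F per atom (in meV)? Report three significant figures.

Eᵢ/kT = 0.18952, 3.4274, 4.3145, 5.0403.
Z = Σ gᵢe^(−Eᵢ/kT) = 5·e^(−0.18952) + 4·e^(−3.4274) + 5·e^(−4.3145) + 3·e^(−5.0403) = 4.1368 + 0.12989 + 0.066866 + 0.019415 = 4.3530.
F = −kT ln Z = −74.4 × ln(4.3530) = −74.4 × 1.4709 = -109 meV.

-109 meV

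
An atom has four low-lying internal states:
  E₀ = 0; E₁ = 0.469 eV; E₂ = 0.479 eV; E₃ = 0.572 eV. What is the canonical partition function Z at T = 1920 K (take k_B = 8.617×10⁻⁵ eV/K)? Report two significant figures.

Z = 1.1

k_BT = 8.617×10⁻⁵ × 1920 K = 0.1654 eV.
Eᵢ/kT = 0, 2.836, 2.896, 3.458.
Z = Σ e^(−Eᵢ/kT) = e^(−0) + e^(−2.836) + e^(−2.896) + e^(−3.458) = 1.000 + 0.05866 + 0.05524 + 0.03149 = 1.145.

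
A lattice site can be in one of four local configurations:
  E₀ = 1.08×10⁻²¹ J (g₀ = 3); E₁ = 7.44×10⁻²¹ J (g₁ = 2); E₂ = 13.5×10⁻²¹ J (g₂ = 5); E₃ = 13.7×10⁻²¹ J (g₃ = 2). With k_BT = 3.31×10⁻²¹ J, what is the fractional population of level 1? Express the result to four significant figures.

Eᵢ/kT = 0.326284, 2.24773, 4.07855, 4.13897.
Z = Σ gᵢe^(−Eᵢ/kT) = 3·e^(−0.326284) + 2·e^(−2.24773) + 5·e^(−4.07855) + 2·e^(−4.13897) = 2.16480 + 0.211278 + 0.0846600 + 0.0318785 = 2.49262.
P₁ = g₁ e^(−E₁/kT) / Z = 0.211278/2.49262 = 0.08476.

0.08476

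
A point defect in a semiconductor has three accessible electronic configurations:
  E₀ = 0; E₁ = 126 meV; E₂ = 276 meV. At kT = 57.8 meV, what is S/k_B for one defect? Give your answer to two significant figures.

0.37

Eᵢ/kT = 0, 2.180, 4.775.
Z = Σ e^(−Eᵢ/kT) = e^(−0) + e^(−2.180) + e^(−4.775) = 1.000 + 0.1130 + 0.008438 = 1.121.
⟨E⟩ = Σ EᵢPᵢ = 14.78 meV.
S/k_B = ln Z + ⟨E⟩/kT = ln(1.121) + 14.78/57.8 = 0.1142 + 0.2557 = 0.37.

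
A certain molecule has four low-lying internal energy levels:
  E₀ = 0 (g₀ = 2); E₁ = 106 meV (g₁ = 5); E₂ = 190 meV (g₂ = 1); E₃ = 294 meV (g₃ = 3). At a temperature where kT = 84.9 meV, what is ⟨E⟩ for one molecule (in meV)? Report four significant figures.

55.01 meV

Eᵢ/kT = 0, 1.24853, 2.23793, 3.46290.
Z = Σ gᵢe^(−Eᵢ/kT) = 2·e^(−0) + 5·e^(−1.24853) + 1·e^(−2.23793) + 3·e^(−3.46290) = 2.00000 + 1.43463 + 0.106679 + 0.0940162 = 3.63533.
⟨E⟩ = Σ Eᵢ gᵢe^(−Eᵢ/kT) / Z = (0·2.00000 + 106·1.43463 + 190·0.106679 + 294·0.0940162) / 3.63533 = 55.01 meV.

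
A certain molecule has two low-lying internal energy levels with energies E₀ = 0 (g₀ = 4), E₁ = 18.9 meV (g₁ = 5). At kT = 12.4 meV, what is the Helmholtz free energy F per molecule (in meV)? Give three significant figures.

-20.2 meV

Eᵢ/kT = 0, 1.5242.
Z = Σ gᵢe^(−Eᵢ/kT) = 4·e^(−0) + 5·e^(−1.5242) = 4.0000 + 1.0890 = 5.0890.
F = −kT ln Z = −12.4 × ln(5.0890) = −12.4 × 1.6271 = -20.2 meV.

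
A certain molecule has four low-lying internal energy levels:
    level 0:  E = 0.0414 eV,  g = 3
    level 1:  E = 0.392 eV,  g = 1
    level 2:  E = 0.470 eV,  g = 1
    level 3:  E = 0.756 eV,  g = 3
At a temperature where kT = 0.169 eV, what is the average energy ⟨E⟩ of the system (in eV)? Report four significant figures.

Eᵢ/kT = 0.244970, 2.31953, 2.78107, 4.47337.
Z = Σ gᵢe^(−Eᵢ/kT) = 3·e^(−0.244970) + 1·e^(−2.31953) + 1·e^(−2.78107) + 3·e^(−4.47337) = 2.34818 + 0.0983198 + 0.0619722 + 0.0342264 = 2.54270.
⟨E⟩ = Σ Eᵢ gᵢe^(−Eᵢ/kT) / Z = (0.0414·2.34818 + 0.392·0.0983198 + 0.470·0.0619722 + 0.756·0.0342264) / 2.54270 = 0.07502 eV.

0.07502 eV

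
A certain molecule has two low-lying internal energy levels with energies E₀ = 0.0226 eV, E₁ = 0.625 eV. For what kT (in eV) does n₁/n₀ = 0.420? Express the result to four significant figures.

n₁/n₀ = exp[−(E₁−E₀)/kT] = 0.420.
⇒ (E₁−E₀)/kT = ln(1/0.420) = ln(2.38095) = 0.867500.
kT = 0.6024 eV / 0.867500 = 0.6944 eV.

0.6944 eV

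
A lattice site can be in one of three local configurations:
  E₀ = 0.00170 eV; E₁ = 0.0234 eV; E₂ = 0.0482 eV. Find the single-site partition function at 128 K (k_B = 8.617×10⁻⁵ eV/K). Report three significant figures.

Z = 0.990

k_BT = 8.617×10⁻⁵ × 128 K = 0.011030 eV.
Eᵢ/kT = 0.15413, 2.1215, 4.3699.
Z = Σ e^(−Eᵢ/kT) = e^(−0.15413) + e^(−2.1215) + e^(−4.3699) = 0.85716 + 0.11985 + 0.012653 = 0.98966.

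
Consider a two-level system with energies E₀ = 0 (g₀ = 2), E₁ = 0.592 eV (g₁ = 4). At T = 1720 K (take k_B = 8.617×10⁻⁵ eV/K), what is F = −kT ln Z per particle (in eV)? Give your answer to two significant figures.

-0.11 eV

k_BT = 8.617×10⁻⁵ × 1720 K = 0.1482 eV.
Eᵢ/kT = 0, 3.995.
Z = Σ gᵢe^(−Eᵢ/kT) = 2·e^(−0) + 4·e^(−3.995) = 2.000 + 0.07363 = 2.074.
F = −kT ln Z = −0.1482 × ln(2.074) = −0.1482 × 0.7295 = -0.11 eV.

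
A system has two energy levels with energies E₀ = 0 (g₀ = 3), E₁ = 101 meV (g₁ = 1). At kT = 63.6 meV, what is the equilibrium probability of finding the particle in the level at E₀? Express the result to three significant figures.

0.936

Eᵢ/kT = 0, 1.5881.
Z = Σ gᵢe^(−Eᵢ/kT) = 3·e^(−0) + 1·e^(−1.5881) = 3.0000 + 0.20431 = 3.2043.
P₀ = g₀ e^(−E₀/kT) / Z = 3.0000/3.2043 = 0.936.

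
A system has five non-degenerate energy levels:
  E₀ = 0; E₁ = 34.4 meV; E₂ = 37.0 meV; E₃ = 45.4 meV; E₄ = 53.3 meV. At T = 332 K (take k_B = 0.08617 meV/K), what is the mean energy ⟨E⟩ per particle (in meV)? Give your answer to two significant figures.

20 meV

k_BT = 0.08617 × 332 K = 28.61 meV.
Eᵢ/kT = 0, 1.202, 1.293, 1.587, 1.863.
Z = Σ e^(−Eᵢ/kT) = e^(−0) + e^(−1.202) + e^(−1.293) + e^(−1.587) + e^(−1.863) = 1.000 + 0.3006 + 0.2744 + 0.2045 + 0.1552 = 1.935.
⟨E⟩ = Σ Eᵢ e^(−Eᵢ/kT) / Z = (0·1.000 + 34.4·0.3006 + 37.0·0.2744 + 45.4·0.2045 + 53.3·0.1552) / 1.935 = 20 meV.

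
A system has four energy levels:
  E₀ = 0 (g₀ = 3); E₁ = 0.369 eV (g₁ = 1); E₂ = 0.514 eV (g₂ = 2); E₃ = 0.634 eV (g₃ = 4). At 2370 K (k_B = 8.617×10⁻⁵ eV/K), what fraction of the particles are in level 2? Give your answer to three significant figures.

k_BT = 8.617×10⁻⁵ × 2370 K = 0.20422 eV.
Eᵢ/kT = 0, 1.8069, 2.5169, 3.1045.
Z = Σ gᵢe^(−Eᵢ/kT) = 3·e^(−0) + 1·e^(−1.8069) + 2·e^(−2.5169) + 4·e^(−3.1045) = 3.0000 + 0.16416 + 0.16142 + 0.17939 = 3.5050.
P₂ = g₂ e^(−E₂/kT) / Z = 0.16142/3.5050 = 0.0461.

0.0461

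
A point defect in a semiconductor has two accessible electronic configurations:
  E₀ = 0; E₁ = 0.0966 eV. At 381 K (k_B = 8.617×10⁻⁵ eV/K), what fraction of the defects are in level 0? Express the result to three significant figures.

0.950

k_BT = 8.617×10⁻⁵ × 381 K = 0.032831 eV.
Eᵢ/kT = 0, 2.9423.
Z = Σ e^(−Eᵢ/kT) = e^(−0) + e^(−2.9423) = 1.0000 + 0.052744 = 1.0527.
P₀ = e^(−E₀/kT) / Z = 1.0000/1.0527 = 0.950.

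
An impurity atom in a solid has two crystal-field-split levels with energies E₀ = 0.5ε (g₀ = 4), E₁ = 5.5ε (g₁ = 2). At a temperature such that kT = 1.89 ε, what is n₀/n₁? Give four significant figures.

28.18

n₀/n₁ = (g₀/g₁) exp[−(E₀−E₁)/kT] = (4/2) × exp(−(-5.0ε)/(1.89ε)) = (4/2) × exp(2.64550) = 28.18.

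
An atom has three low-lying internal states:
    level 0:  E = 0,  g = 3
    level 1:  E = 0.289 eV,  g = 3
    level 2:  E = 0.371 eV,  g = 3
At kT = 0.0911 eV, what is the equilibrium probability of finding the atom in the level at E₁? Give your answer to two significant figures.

Eᵢ/kT = 0, 3.172, 4.072.
Z = Σ gᵢe^(−Eᵢ/kT) = 3·e^(−0) + 3·e^(−3.172) + 3·e^(−4.072) = 3.000 + 0.1258 + 0.05113 = 3.177.
P₁ = g₁ e^(−E₁/kT) / Z = 0.1258/3.177 = 0.040.

0.040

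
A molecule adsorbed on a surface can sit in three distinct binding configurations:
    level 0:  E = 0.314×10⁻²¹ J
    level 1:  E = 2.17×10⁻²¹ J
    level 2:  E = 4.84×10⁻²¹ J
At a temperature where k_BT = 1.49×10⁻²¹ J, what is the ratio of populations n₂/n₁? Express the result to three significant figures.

n₂/n₁ = exp[−(E₂−E₁)/kT] = exp(−(2.67 ×10⁻²¹ J)/(1.49 ×10⁻²¹ J)) = exp(-1.7919) = 0.167.

0.167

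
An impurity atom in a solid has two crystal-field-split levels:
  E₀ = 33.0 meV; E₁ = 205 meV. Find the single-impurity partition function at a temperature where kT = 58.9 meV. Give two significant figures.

Eᵢ/kT = 0.5603, 3.480.
Z = Σ e^(−Eᵢ/kT) = e^(−0.5603) + e^(−3.480) = 0.5710 + 0.03081 = 0.6018.

Z = 0.60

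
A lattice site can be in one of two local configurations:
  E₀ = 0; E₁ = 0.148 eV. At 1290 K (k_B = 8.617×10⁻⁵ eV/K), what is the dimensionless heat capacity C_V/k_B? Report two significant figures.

0.29

k_BT = 8.617×10⁻⁵ × 1290 K = 0.1112 eV.
Eᵢ/kT = 0, 1.331.
Z = Σ e^(−Eᵢ/kT) = e^(−0) + e^(−1.331) = 1.000 + 0.2642 = 1.264.
⟨E⟩ = 0.03093 eV, ⟨E²⟩ = 0.004578 eV².
C_V/k_B = (⟨E²⟩ − ⟨E⟩²)/(kT)² = (0.004578 − 0.0009567)/0.01237 = 0.29.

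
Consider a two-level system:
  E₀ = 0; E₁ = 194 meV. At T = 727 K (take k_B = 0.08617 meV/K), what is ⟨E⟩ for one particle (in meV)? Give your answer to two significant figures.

8.4 meV

k_BT = 0.08617 × 727 K = 62.65 meV.
Eᵢ/kT = 0, 3.097.
Z = Σ e^(−Eᵢ/kT) = e^(−0) + e^(−3.097) = 1.000 + 0.04518 = 1.045.
⟨E⟩ = Σ Eᵢ e^(−Eᵢ/kT) / Z = (0·1.000 + 194·0.04518) / 1.045 = 8.4 meV.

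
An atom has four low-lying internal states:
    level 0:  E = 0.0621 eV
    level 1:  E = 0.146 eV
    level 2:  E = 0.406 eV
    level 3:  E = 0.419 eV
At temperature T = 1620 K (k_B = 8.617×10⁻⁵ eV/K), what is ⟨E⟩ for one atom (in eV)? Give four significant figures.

k_BT = 8.617×10⁻⁵ × 1620 K = 0.139595 eV.
Eᵢ/kT = 0.444858, 1.04588, 2.90841, 3.00154.
Z = Σ e^(−Eᵢ/kT) = e^(−0.444858) + e^(−1.04588) + e^(−2.90841) + e^(−3.00154) = 0.640915 + 0.351382 + 0.0545624 + 0.0497105 = 1.09657.
⟨E⟩ = Σ Eᵢ e^(−Eᵢ/kT) / Z = (0.0621·0.640915 + 0.146·0.351382 + 0.406·0.0545624 + 0.419·0.0497105) / 1.09657 = 0.1223 eV.

0.1223 eV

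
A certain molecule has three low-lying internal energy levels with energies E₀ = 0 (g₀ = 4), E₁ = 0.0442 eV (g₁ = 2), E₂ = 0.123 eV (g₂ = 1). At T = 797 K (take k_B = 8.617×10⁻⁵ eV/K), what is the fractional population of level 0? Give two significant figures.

0.77

k_BT = 8.617×10⁻⁵ × 797 K = 0.06868 eV.
Eᵢ/kT = 0, 0.6436, 1.791.
Z = Σ gᵢe^(−Eᵢ/kT) = 4·e^(−0) + 2·e^(−0.6436) + 1·e^(−1.791) = 4.000 + 1.051 + 0.1668 = 5.218.
P₀ = g₀ e^(−E₀/kT) / Z = 4.000/5.218 = 0.77.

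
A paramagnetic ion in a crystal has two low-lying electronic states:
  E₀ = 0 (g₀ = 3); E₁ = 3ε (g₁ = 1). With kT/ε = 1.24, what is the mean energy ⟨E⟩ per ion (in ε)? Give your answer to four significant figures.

Eᵢ/kT = 0, 2.41935.
Z = Σ gᵢe^(−Eᵢ/kT) = 3·e^(−0) + 1·e^(−2.41935) = 3.00000 + 0.0889794 = 3.08898.
⟨E⟩ = Σ Eᵢ gᵢe^(−Eᵢ/kT) / Z = (0·3.00000 + 3·0.0889794) / 3.08898 = 0.08642 ε.

0.08642 ε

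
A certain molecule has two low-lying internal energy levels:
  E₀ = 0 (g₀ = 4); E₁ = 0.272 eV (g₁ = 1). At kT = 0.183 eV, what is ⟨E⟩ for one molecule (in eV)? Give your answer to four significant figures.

0.01456 eV

Eᵢ/kT = 0, 1.48634.
Z = Σ gᵢe^(−Eᵢ/kT) = 4·e^(−0) + 1·e^(−1.48634) = 4.00000 + 0.226199 = 4.22620.
⟨E⟩ = Σ Eᵢ gᵢe^(−Eᵢ/kT) / Z = (0·4.00000 + 0.272·0.226199) / 4.22620 = 0.01456 eV.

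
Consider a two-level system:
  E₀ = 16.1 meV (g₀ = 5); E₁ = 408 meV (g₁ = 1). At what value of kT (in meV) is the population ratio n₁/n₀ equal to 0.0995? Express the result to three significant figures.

n₁/n₀ = (g₁/g₀) exp[−(E₁−E₀)/kT] = 0.0995.
⇒ (E₁−E₀)/kT = ln((1/5)/0.0995) = ln(2.0101) = 0.69818.
kT = 391.9 meV / 0.69818 = 561 meV.

561 meV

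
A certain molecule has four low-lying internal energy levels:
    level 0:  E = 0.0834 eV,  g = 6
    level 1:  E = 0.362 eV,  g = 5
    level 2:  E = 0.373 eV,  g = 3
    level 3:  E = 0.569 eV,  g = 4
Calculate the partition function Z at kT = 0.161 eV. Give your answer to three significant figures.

Eᵢ/kT = 0.51801, 2.2484, 2.3168, 3.5342.
Z = Σ gᵢe^(−Eᵢ/kT) = 6·e^(−0.51801) + 5·e^(−2.2484) + 3·e^(−2.3168) + 4·e^(−3.5342) = 3.5742 + 0.52784 + 0.29577 + 0.11673 = 4.5145.

Z = 4.51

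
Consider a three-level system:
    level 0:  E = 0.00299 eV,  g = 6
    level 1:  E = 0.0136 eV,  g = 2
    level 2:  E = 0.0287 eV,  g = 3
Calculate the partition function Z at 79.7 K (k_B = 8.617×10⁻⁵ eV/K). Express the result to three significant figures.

Z = 4.20

k_BT = 8.617×10⁻⁵ × 79.7 K = 0.0068677 eV.
Eᵢ/kT = 0.43537, 1.9803, 4.1790.
Z = Σ gᵢe^(−Eᵢ/kT) = 6·e^(−0.43537) + 2·e^(−1.9803) + 3·e^(−4.1790) = 3.8822 + 0.27606 + 0.045941 = 4.2042.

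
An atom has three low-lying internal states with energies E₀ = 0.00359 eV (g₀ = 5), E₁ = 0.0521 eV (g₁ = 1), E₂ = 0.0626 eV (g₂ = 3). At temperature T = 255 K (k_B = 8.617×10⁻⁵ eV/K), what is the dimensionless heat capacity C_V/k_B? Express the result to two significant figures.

k_BT = 8.617×10⁻⁵ × 255 K = 0.02197 eV.
Eᵢ/kT = 0.1634, 2.371, 2.849.
Z = Σ gᵢe^(−Eᵢ/kT) = 5·e^(−0.1634) + 1·e^(−2.371) + 3·e^(−2.849) = 4.246 + 0.09339 + 0.1737 = 4.513.
⟨E⟩ = 0.006865 eV, ⟨E²⟩ = 0.0002191 eV².
C_V/k_B = (⟨E²⟩ − ⟨E⟩²)/(kT)² = (0.0002191 − 0.00004713)/0.0004827 = 0.36.

0.36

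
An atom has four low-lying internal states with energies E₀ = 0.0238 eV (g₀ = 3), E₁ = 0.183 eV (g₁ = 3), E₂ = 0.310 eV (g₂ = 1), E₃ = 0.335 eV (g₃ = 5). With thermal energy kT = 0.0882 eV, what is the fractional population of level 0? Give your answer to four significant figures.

Eᵢ/kT = 0.269841, 2.07483, 3.51474, 3.79819.
Z = Σ gᵢe^(−Eᵢ/kT) = 3·e^(−0.269841) + 3·e^(−2.07483) + 1·e^(−3.51474) + 5·e^(−3.79819) = 2.29050 + 0.376733 + 0.0297555 + 0.112056 = 2.80904.
P₀ = g₀ e^(−E₀/kT) / Z = 2.29050/2.80904 = 0.8154.

0.8154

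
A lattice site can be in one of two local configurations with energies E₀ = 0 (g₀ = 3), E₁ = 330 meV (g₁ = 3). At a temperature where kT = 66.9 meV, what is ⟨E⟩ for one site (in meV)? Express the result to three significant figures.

2.36 meV

Eᵢ/kT = 0, 4.9327.
Z = Σ gᵢe^(−Eᵢ/kT) = 3·e^(−0) + 3·e^(−4.9327) = 3.0000 + 0.021621 = 3.0216.
⟨E⟩ = Σ Eᵢ gᵢe^(−Eᵢ/kT) / Z = (0·3.0000 + 330·0.021621) / 3.0216 = 2.36 meV.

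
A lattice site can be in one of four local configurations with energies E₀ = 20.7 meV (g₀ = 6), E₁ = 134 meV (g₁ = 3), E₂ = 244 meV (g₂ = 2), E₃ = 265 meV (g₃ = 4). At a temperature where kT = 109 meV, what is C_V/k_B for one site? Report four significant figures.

0.4523

Eᵢ/kT = 0.189908, 1.22936, 2.23853, 2.43119.
Z = Σ gᵢe^(−Eᵢ/kT) = 6·e^(−0.189908) + 3·e^(−1.22936) + 2·e^(−2.23853) + 4·e^(−2.43119) = 4.96221 + 0.877439 + 0.213230 + 0.351729 = 6.40461.
⟨E⟩ = 57.0731 meV, ⟨E²⟩ = 8630.75 meV².
C_V/k_B = (⟨E²⟩ − ⟨E⟩²)/(kT)² = (8630.75 − 3257.34)/11881.0 = 0.4523.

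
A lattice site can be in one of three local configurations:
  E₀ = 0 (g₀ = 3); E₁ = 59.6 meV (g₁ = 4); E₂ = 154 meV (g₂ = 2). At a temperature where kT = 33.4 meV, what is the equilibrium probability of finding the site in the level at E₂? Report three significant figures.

Eᵢ/kT = 0, 1.7844, 4.6108.
Z = Σ gᵢe^(−Eᵢ/kT) = 3·e^(−0) + 4·e^(−1.7844) + 2·e^(−4.6108) = 3.0000 + 0.67159 + 0.019888 = 3.6915.
P₂ = g₂ e^(−E₂/kT) / Z = 0.019888/3.6915 = 0.00539.

0.00539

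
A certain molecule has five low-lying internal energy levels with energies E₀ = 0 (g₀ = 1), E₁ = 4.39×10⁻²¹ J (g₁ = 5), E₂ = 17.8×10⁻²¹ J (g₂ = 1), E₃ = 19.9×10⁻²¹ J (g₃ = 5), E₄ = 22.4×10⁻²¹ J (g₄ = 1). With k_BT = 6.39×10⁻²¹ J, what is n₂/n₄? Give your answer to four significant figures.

n₂/n₄ = (g₂/g₄) exp[−(E₂−E₄)/kT] = (1/1) × exp(−(-4.6 ×10⁻²¹ J)/(6.39 ×10⁻²¹ J)) = (1/1) × exp(0.719875) = 2.054.

2.054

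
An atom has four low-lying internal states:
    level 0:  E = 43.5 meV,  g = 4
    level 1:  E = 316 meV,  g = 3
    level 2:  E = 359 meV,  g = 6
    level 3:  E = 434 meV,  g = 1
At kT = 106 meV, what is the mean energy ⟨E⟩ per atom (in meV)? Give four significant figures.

80.52 meV

Eᵢ/kT = 0.410377, 2.98113, 3.38679, 4.09434.
Z = Σ gᵢe^(−Eᵢ/kT) = 4·e^(−0.410377) + 3·e^(−2.98113) + 6·e^(−3.38679) + 1·e^(−4.09434) = 2.65360 + 0.152206 + 0.202902 + 0.0166667 = 3.02537.
⟨E⟩ = Σ Eᵢ gᵢe^(−Eᵢ/kT) / Z = (43.5·2.65360 + 316·0.152206 + 359·0.202902 + 434·0.0166667) / 3.02537 = 80.52 meV.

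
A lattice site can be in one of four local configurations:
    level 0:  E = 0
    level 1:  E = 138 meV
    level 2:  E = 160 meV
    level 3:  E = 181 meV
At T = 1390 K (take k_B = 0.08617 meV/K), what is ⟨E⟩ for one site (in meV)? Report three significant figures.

69.8 meV

k_BT = 0.08617 × 1390 K = 119.78 meV.
Eᵢ/kT = 0, 1.1521, 1.3358, 1.5111.
Z = Σ e^(−Eᵢ/kT) = e^(−0) + e^(−1.1521) + e^(−1.3358) + e^(−1.5111) = 1.0000 + 0.31597 + 0.26295 + 0.22067 = 1.7996.
⟨E⟩ = Σ Eᵢ e^(−Eᵢ/kT) / Z = (0·1.0000 + 138·0.31597 + 160·0.26295 + 181·0.22067) / 1.7996 = 69.8 meV.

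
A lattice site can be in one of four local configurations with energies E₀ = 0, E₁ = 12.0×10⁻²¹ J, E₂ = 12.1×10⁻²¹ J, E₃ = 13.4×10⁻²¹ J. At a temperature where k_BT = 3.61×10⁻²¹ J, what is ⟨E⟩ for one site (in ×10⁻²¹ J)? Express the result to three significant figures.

1.08 ×10⁻²¹ J

Eᵢ/kT = 0, 3.3241, 3.3518, 3.7119.
Z = Σ e^(−Eᵢ/kT) = e^(−0) + e^(−3.3241) + e^(−3.3518) + e^(−3.7119) = 1.0000 + 0.036005 + 0.035021 + 0.024431 = 1.0955.
⟨E⟩ = Σ Eᵢ e^(−Eᵢ/kT) / Z = (0·1.0000 + 12.0·0.036005 + 12.1·0.035021 + 13.4·0.024431) / 1.0955 = 1.08 ×10⁻²¹ J.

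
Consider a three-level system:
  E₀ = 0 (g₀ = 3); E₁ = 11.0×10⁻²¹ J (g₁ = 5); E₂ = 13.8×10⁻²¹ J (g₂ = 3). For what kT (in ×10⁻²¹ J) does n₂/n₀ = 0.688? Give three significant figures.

n₂/n₀ = (g₂/g₀) exp[−(E₂−E₀)/kT] = 0.688.
⇒ (E₂−E₀)/kT = ln((3/3)/0.688) = ln(1.4535) = 0.37397.
kT = 13.8 ×10⁻²¹ J / 0.37397 = 36.9 ×10⁻²¹ J.

36.9 ×10⁻²¹ J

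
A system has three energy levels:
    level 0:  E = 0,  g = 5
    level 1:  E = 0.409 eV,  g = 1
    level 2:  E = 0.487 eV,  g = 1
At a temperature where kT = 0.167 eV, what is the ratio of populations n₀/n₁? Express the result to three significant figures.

n₀/n₁ = (g₀/g₁) exp[−(E₀−E₁)/kT] = (5/1) × exp(−(-0.409 eV)/(0.167 eV)) = (5/1) × exp(2.4491) = 57.9.

57.9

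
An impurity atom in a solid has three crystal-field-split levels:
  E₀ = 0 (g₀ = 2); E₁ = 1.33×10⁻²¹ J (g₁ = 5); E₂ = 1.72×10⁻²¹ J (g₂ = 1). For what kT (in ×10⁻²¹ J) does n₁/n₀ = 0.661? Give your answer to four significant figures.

0.9998 ×10⁻²¹ J

n₁/n₀ = (g₁/g₀) exp[−(E₁−E₀)/kT] = 0.661.
⇒ (E₁−E₀)/kT = ln((5/2)/0.661) = ln(3.78215) = 1.33029.
kT = 1.33 ×10⁻²¹ J / 1.33029 = 0.9998 ×10⁻²¹ J.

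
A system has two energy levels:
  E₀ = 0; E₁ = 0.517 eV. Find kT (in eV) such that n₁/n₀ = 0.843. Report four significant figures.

n₁/n₀ = exp[−(E₁−E₀)/kT] = 0.843.
⇒ (E₁−E₀)/kT = ln(1/0.843) = ln(1.18624) = 0.170789.
kT = 0.517 eV / 0.170789 = 3.027 eV.

3.027 eV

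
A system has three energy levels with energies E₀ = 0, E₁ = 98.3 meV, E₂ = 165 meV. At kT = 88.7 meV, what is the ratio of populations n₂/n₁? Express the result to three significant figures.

0.471

n₂/n₁ = exp[−(E₂−E₁)/kT] = exp(−(66.7 meV)/(88.7 meV)) = exp(-0.75197) = 0.471.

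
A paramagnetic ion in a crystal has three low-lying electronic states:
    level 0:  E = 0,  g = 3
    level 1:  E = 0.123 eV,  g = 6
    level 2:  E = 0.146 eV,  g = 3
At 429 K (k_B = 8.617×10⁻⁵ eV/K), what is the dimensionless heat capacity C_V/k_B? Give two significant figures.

k_BT = 8.617×10⁻⁵ × 429 K = 0.03697 eV.
Eᵢ/kT = 0, 3.327, 3.949.
Z = Σ gᵢe^(−Eᵢ/kT) = 3·e^(−0) + 6·e^(−3.327) + 3·e^(−3.949) = 3.000 + 0.2154 + 0.05782 = 3.273.
⟨E⟩ = 0.01067 eV, ⟨E²⟩ = 0.001372 eV².
C_V/k_B = (⟨E²⟩ − ⟨E⟩²)/(kT)² = (0.001372 − 0.0001138)/0.001367 = 0.92.

0.92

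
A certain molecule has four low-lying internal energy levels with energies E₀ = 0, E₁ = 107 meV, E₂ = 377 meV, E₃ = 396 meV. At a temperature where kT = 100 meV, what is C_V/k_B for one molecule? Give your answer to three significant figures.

Eᵢ/kT = 0, 1.0700, 3.7700, 3.9600.
Z = Σ e^(−Eᵢ/kT) = e^(−0) + e^(−1.0700) + e^(−3.7700) + e^(−3.9600) = 1.0000 + 0.34301 + 0.023052 + 0.019063 = 1.3851.
⟨E⟩ = 38.222 meV, ⟨E²⟩ = 7358.9 meV².
C_V/k_B = (⟨E²⟩ − ⟨E⟩²)/(kT)² = (7358.9 − 1460.9)/10000 = 0.590.

0.590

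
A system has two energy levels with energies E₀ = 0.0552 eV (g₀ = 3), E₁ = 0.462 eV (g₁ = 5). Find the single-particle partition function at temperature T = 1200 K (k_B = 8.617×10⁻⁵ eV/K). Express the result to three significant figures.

Z = 1.82

k_BT = 8.617×10⁻⁵ × 1200 K = 0.10340 eV.
Eᵢ/kT = 0.53385, 4.4681.
Z = Σ gᵢe^(−Eᵢ/kT) = 3·e^(−0.53385) + 5·e^(−4.4681) = 1.7590 + 0.057345 = 1.8163.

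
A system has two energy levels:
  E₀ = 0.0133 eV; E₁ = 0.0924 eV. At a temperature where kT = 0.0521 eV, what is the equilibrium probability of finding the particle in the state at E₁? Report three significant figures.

0.180

Eᵢ/kT = 0.25528, 1.7735.
Z = Σ e^(−Eᵢ/kT) = e^(−0.25528) + e^(−1.7735) = 0.77470 + 0.16974 = 0.94444.
P₁ = e^(−E₁/kT) / Z = 0.16974/0.94444 = 0.180.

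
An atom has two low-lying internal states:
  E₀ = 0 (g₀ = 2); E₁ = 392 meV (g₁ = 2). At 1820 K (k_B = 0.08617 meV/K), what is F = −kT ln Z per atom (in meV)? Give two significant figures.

k_BT = 0.08617 × 1820 K = 156.8 meV.
Eᵢ/kT = 0, 2.500.
Z = Σ gᵢe^(−Eᵢ/kT) = 2·e^(−0) + 2·e^(−2.500) = 2.000 + 0.1642 = 2.164.
F = −kT ln Z = −156.8 × ln(2.164) = −156.8 × 0.7720 = -120 meV.

-120 meV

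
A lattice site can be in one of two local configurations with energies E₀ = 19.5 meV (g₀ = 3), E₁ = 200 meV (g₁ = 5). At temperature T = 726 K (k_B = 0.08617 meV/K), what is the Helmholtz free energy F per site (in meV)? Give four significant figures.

k_BT = 0.08617 × 726 K = 62.5594 meV.
Eᵢ/kT = 0.311704, 3.19696.
Z = Σ gᵢe^(−Eᵢ/kT) = 3·e^(−0.311704) + 5·e^(−3.19696) = 2.19659 + 0.204432 = 2.40102.
F = −kT ln Z = −62.5594 × ln(2.40102) = −62.5594 × 0.875894 = -54.80 meV.

-54.80 meV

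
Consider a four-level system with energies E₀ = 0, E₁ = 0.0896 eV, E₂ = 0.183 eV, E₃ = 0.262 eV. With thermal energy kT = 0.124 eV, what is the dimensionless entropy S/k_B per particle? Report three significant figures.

Eᵢ/kT = 0, 0.72258, 1.4758, 2.1129.
Z = Σ e^(−Eᵢ/kT) = e^(−0) + e^(−0.72258) + e^(−1.4758) + e^(−2.1129) = 1.0000 + 0.48550 + 0.22860 + 0.12089 = 1.8350.
⟨E⟩ = Σ EᵢPᵢ = 0.063764 eV.
S/k_B = ln Z + ⟨E⟩/kT = ln(1.8350) + 0.063764/0.124 = 0.60704 + 0.51423 = 1.12.

1.12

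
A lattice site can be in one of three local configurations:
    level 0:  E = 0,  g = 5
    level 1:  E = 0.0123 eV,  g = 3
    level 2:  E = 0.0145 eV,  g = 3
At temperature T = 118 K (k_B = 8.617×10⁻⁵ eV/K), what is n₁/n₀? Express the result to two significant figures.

0.18

k_BT = 8.617×10⁻⁵ × 118 K = 0.01017 eV.
n₁/n₀ = (g₁/g₀) exp[−(E₁−E₀)/kT] = (3/5) × exp(−(0.0123 eV)/(0.01017 eV)) = (3/5) × exp(-1.209) = 0.18.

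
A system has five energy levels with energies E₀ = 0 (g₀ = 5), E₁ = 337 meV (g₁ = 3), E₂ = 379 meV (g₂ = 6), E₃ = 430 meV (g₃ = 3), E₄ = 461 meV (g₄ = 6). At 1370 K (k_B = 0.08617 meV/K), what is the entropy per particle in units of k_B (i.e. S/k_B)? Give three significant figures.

2.09

k_BT = 0.08617 × 1370 K = 118.05 meV.
Eᵢ/kT = 0, 2.8547, 3.2105, 3.6425, 3.9051.
Z = Σ gᵢe^(−Eᵢ/kT) = 5·e^(−0) + 3·e^(−2.8547) + 6·e^(−3.2105) + 3·e^(−3.6425) + 6·e^(−3.9051) = 5.0000 + 0.17272 + 0.24202 + 0.078560 + 0.12083 = 5.6141.
⟨E⟩ = Σ EᵢPᵢ = 42.645 meV.
S/k_B = ln Z + ⟨E⟩/kT = ln(5.6141) + 42.645/118.05 = 1.7253 + 0.36125 = 2.09.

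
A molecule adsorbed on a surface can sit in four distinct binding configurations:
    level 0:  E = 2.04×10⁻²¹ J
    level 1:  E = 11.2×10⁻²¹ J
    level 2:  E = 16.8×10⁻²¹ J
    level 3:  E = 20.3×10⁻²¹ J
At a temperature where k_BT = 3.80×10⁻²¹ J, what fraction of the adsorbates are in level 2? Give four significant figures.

Eᵢ/kT = 0.536842, 2.94737, 4.42105, 5.34211.
Z = Σ e^(−Eᵢ/kT) = e^(−0.536842) + e^(−2.94737) + e^(−4.42105) + e^(−5.34211) = 0.584591 + 0.0524775 + 0.0120216 + 0.00478576 = 0.653876.
P₂ = e^(−E₂/kT) / Z = 0.0120216/0.653876 = 0.01839.

0.01839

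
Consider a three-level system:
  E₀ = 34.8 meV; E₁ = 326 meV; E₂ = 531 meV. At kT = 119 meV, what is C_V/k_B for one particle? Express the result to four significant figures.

Eᵢ/kT = 0.292437, 2.73950, 4.46218.
Z = Σ e^(−Eᵢ/kT) = e^(−0.292437) + e^(−2.73950) + e^(−4.46218) = 0.746442 + 0.0646026 + 0.0115372 = 0.822582.
⟨E⟩ = 64.6293 meV, ⟨E²⟩ = 13400.1 meV².
C_V/k_B = (⟨E²⟩ − ⟨E⟩²)/(kT)² = (13400.1 − 4176.95)/14161.0 = 0.6513.

0.6513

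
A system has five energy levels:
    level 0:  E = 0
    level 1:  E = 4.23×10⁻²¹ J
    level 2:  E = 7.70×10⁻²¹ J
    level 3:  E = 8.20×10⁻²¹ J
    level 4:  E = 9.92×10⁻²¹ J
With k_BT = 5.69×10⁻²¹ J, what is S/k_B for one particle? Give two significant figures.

1.4

Eᵢ/kT = 0, 0.7434, 1.353, 1.441, 1.743.
Z = Σ e^(−Eᵢ/kT) = e^(−0) + e^(−0.7434) + e^(−1.353) + e^(−1.441) + e^(−1.743) = 1.000 + 0.4755 + 0.2585 + 0.2367 + 0.1750 = 2.146.
⟨E⟩ = Σ EᵢPᵢ = 3.578 ×10⁻²¹ J.
S/k_B = ln Z + ⟨E⟩/kT = ln(2.146) + 3.578/5.69 = 0.7636 + 0.6288 = 1.4.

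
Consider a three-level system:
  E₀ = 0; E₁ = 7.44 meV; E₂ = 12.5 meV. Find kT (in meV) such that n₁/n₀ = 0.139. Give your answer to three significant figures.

3.77 meV

n₁/n₀ = exp[−(E₁−E₀)/kT] = 0.139.
⇒ (E₁−E₀)/kT = ln(1/0.139) = ln(7.1942) = 1.9733.
kT = 7.44 meV / 1.9733 = 3.77 meV.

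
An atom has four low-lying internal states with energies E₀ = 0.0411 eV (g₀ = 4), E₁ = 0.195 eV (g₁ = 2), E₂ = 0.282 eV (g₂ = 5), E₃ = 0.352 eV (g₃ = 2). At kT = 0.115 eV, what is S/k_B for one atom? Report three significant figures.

Eᵢ/kT = 0.35739, 1.6957, 2.4522, 3.0609.
Z = Σ gᵢe^(−Eᵢ/kT) = 4·e^(−0.35739) + 2·e^(−1.6957) + 5·e^(−2.4522) + 2·e^(−3.0609) = 2.7980 + 0.36694 + 0.43052 + 0.093691 = 3.6892.
⟨E⟩ = Σ EᵢPᵢ = 0.092415 eV.
S/k_B = ln Z + ⟨E⟩/kT = ln(3.6892) + 0.092415/0.115 = 1.3054 + 0.80361 = 2.11.

2.11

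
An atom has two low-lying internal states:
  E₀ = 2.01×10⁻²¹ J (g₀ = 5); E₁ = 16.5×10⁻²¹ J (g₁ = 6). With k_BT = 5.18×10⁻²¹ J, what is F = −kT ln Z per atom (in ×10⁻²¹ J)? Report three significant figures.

-6.69 ×10⁻²¹ J

Eᵢ/kT = 0.38803, 3.1853.
Z = Σ gᵢe^(−Eᵢ/kT) = 5·e^(−0.38803) + 6·e^(−3.1853) = 3.3920 + 0.24820 = 3.6402.
F = −kT ln Z = −5.18 × ln(3.6402) = −5.18 × 1.2920 = -6.69 ×10⁻²¹ J.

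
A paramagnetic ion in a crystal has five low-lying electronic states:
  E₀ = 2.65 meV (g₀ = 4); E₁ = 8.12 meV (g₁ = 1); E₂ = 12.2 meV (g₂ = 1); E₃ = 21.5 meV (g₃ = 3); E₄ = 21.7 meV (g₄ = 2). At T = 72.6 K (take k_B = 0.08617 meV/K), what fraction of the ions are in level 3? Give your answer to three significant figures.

k_BT = 0.08617 × 72.6 K = 6.2559 meV.
Eᵢ/kT = 0.42360, 1.2980, 1.9502, 3.4368, 3.4687.
Z = Σ gᵢe^(−Eᵢ/kT) = 4·e^(−0.42360) + 1·e^(−1.2980) + 1·e^(−1.9502) + 3·e^(−3.4368) + 2·e^(−3.4687) = 2.6187 + 0.27308 + 0.14225 + 0.096502 + 0.062315 = 3.1928.
P₃ = g₃ e^(−E₃/kT) / Z = 0.096502/3.1928 = 0.0302.

0.0302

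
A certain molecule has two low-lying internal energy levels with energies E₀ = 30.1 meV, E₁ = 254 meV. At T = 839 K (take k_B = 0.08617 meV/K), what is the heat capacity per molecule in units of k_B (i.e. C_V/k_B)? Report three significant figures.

k_BT = 0.08617 × 839 K = 72.297 meV.
Eᵢ/kT = 0.41634, 3.5133.
Z = Σ e^(−Eᵢ/kT) = e^(−0.41634) + e^(−3.5133) = 0.65946 + 0.029798 = 0.68926.
⟨E⟩ = 39.780 meV, ⟨E²⟩ = 3656.0 meV².
C_V/k_B = (⟨E²⟩ − ⟨E⟩²)/(kT)² = (3656.0 − 1582.4)/5226.9 = 0.397.

0.397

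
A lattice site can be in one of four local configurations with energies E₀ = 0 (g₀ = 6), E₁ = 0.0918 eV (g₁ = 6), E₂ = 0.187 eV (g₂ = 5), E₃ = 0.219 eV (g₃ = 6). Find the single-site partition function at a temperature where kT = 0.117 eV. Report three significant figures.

Z = 10.7

Eᵢ/kT = 0, 0.78462, 1.5983, 1.8718.
Z = Σ gᵢe^(−Eᵢ/kT) = 6·e^(−0) + 6·e^(−0.78462) + 5·e^(−1.5983) + 6·e^(−1.8718) = 6.0000 + 2.7378 + 1.0112 + 0.92308 = 10.672.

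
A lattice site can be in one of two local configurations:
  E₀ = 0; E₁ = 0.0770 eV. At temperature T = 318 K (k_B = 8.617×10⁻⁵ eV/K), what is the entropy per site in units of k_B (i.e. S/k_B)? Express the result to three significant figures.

0.218

k_BT = 8.617×10⁻⁵ × 318 K = 0.027402 eV.
Eᵢ/kT = 0, 2.8100.
Z = Σ e^(−Eᵢ/kT) = e^(−0) + e^(−2.8100) = 1.0000 + 0.060205 = 1.0602.
⟨E⟩ = Σ EᵢPᵢ = 0.0043726 eV.
S/k_B = ln Z + ⟨E⟩/kT = ln(1.0602) + 0.0043726/0.027402 = 0.058458 + 0.15957 = 0.218.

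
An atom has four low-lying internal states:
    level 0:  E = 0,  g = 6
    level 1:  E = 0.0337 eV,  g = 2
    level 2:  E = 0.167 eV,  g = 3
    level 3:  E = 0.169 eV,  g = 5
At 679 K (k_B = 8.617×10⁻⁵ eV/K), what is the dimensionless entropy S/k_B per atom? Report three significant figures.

k_BT = 8.617×10⁻⁵ × 679 K = 0.058509 eV.
Eᵢ/kT = 0, 0.57598, 2.8543, 2.8884.
Z = Σ gᵢe^(−Eᵢ/kT) = 6·e^(−0) + 2·e^(−0.57598) + 3·e^(−2.8543) + 5·e^(−2.8884) = 6.0000 + 1.1243 + 0.17279 + 0.27833 = 7.5754.
⟨E⟩ = Σ EᵢPᵢ = 0.015020 eV.
S/k_B = ln Z + ⟨E⟩/kT = ln(7.5754) + 0.015020/0.058509 = 2.0249 + 0.25671 = 2.28.

2.28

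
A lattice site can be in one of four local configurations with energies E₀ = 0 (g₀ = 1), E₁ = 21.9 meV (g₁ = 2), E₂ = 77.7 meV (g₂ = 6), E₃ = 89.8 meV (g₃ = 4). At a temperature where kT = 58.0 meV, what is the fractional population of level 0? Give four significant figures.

0.2086

Eᵢ/kT = 0, 0.377586, 1.33966, 1.54828.
Z = Σ gᵢe^(−Eᵢ/kT) = 1·e^(−0) + 2·e^(−0.377586) + 6·e^(−1.33966) + 4·e^(−1.54828) = 1.00000 + 1.37103 + 1.57161 + 0.850453 = 4.79309.
P₀ = g₀ e^(−E₀/kT) / Z = 1.00000/4.79309 = 0.2086.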